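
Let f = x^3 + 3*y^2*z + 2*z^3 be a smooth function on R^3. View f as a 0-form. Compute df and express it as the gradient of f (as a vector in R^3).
df = (3*x^2) dx + (6*y*z) dy + (3*y^2 + 6*z^2) dz; grad f = (3*x^2, 6*y*z, 3*y^2 + 6*z^2)

For a 0-form f, d f = (∂f/∂x) dx + (∂f/∂y) dy + (∂f/∂z) dz. The components of the vector representation are exactly the entries of grad f in Cartesian coordinates:
  ∂f/∂x = 3*x^2
  ∂f/∂y = 6*y*z
  ∂f/∂z = 3*y^2 + 6*z^2.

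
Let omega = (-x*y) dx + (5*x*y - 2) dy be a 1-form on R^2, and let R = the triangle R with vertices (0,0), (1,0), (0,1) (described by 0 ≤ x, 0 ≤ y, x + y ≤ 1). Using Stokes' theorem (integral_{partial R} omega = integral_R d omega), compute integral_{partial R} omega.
integral_(partial R) omega = 1

Stokes: integral_partial_R omega = integral_R d omega with d omega = (∂Q/∂x - ∂P/∂y) dx ∧ dy.
  ∂Q/∂x = 5*y
  ∂P/∂y = -x
  integrand = ∂Q/∂x - ∂P/∂y = x + 5*y.
Integrating over R: integral_0^1 integral_0^{1-x} (x + 5*y) dy dx = 1.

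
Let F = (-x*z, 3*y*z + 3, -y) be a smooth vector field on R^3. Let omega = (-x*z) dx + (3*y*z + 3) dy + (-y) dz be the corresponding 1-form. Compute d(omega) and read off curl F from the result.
d(omega) = (-3*y - 1) dy ∧ dz + (-x) dz ∧ dx + (0) dx ∧ dy; curl F = (-3*y - 1, -x, 0)

d omega = sum_{i<j} (∂f_j/∂x_i - ∂f_i/∂x_j) dx_i ∧ dx_j. Under the identification (dy ∧ dz, dz ∧ dx, dx ∧ dy) ↔ (e_x, e_y, e_z), the coefficients are exactly the components of curl F. Compute:
  ∂R/∂y - ∂Q/∂z = (-1) - (3*y) = -3*y - 1
  ∂P/∂z - ∂R/∂x = (-x) - (0) = -x
  ∂Q/∂x - ∂P/∂y = (0) - (0) = 0.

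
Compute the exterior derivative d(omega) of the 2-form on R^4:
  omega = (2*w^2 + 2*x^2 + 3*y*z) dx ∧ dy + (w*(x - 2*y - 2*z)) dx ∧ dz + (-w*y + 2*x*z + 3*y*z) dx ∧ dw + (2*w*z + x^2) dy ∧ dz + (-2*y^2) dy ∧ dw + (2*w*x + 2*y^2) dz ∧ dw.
d(omega) = (2*w + 2*x + 3*y) dx ∧ dy ∧ dz + (5*w - 3*z) dx ∧ dy ∧ dw + (2*w - x - 5*y - 2*z) dx ∧ dz ∧ dw + (4*y + 2*z) dy ∧ dz ∧ dw

For a 2-form omega = sum_{i<j} g_{ij} dx_i ∧ dx_j, the exterior derivative is
  d(omega) = sum_{i<j} d(g_{ij}) ∧ dx_i ∧ dx_j = sum_{i<j, k} (∂g_{ij}/∂x_k) dx_k ∧ dx_i ∧ dx_j.
Expand each term, using dx_k ∧ dx_i ∧ dx_j = sgn(permutation) dx_{(a)} ∧ dx_{(b)} ∧ dx_{(c)} with (a < b < c) sorted:
  d(2*w^2 + 2*x^2 + 3*y*z) includes (∂/∂z)(2*w^2 + 2*x^2 + 3*y*z) dz = (3*y) dz, which multiplied by dx ∧ dy gives (3*y) dx ∧ dy ∧ dz
  d(2*w^2 + 2*x^2 + 3*y*z) includes (∂/∂w)(2*w^2 + 2*x^2 + 3*y*z) dw = (4*w) dw, which multiplied by dx ∧ dy gives (4*w) dx ∧ dy ∧ dw
  d(w*(x - 2*y - 2*z)) includes (∂/∂y)(w*(x - 2*y - 2*z)) dy = (-2*w) dy, which multiplied by dx ∧ dz gives (2*w) dx ∧ dy ∧ dz
  d(w*(x - 2*y - 2*z)) includes (∂/∂w)(w*(x - 2*y - 2*z)) dw = (x - 2*y - 2*z) dw, which multiplied by dx ∧ dz gives (x - 2*y - 2*z) dx ∧ dz ∧ dw
  d(-w*y + 2*x*z + 3*y*z) includes (∂/∂y)(-w*y + 2*x*z + 3*y*z) dy = (-w + 3*z) dy, which multiplied by dx ∧ dw gives (w - 3*z) dx ∧ dy ∧ dw
  d(-w*y + 2*x*z + 3*y*z) includes (∂/∂z)(-w*y + 2*x*z + 3*y*z) dz = (2*x + 3*y) dz, which multiplied by dx ∧ dw gives (-2*x - 3*y) dx ∧ dz ∧ dw
  d(2*w*z + x^2) includes (∂/∂x)(2*w*z + x^2) dx = (2*x) dx, which multiplied by dy ∧ dz gives (2*x) dx ∧ dy ∧ dz
  d(2*w*z + x^2) includes (∂/∂w)(2*w*z + x^2) dw = (2*z) dw, which multiplied by dy ∧ dz gives (2*z) dy ∧ dz ∧ dw
  d(2*w*x + 2*y^2) includes (∂/∂x)(2*w*x + 2*y^2) dx = (2*w) dx, which multiplied by dz ∧ dw gives (2*w) dx ∧ dz ∧ dw
  d(2*w*x + 2*y^2) includes (∂/∂y)(2*w*x + 2*y^2) dy = (4*y) dy, which multiplied by dz ∧ dw gives (4*y) dy ∧ dz ∧ dw
Collecting like 3-forms: d(omega) = (2*w + 2*x + 3*y) dx ∧ dy ∧ dz + (5*w - 3*z) dx ∧ dy ∧ dw + (2*w - x - 5*y - 2*z) dx ∧ dz ∧ dw + (4*y + 2*z) dy ∧ dz ∧ dw.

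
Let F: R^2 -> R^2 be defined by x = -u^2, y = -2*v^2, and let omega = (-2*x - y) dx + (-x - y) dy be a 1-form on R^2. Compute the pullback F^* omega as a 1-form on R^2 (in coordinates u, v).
F^* omega = (4*u*(-u^2 - v^2)) du + (4*v*(-u^2 - 2*v^2)) dv

Using F^*(f dg) = (f ∘ F) d(g ∘ F), substitute each coordinate x_i by F_i(u, v) in f_i, and replace dx_i by d F_i = (∂F_i/∂u) du + (∂F_i/∂v) dv.
  For the x component: f_1(F) = 2*u^2 + 2*v^2; d F_1 = (-2*u) du + (0) dv
  For the y component: f_2(F) = u^2 + 2*v^2; d F_2 = (0) du + (-4*v) dv
Combining and collecting du, dv coefficients:
  coeff of du: 4*u*(-u^2 - v^2)
  coeff of dv: 4*v*(-u^2 - 2*v^2)
F^* omega = (4*u*(-u^2 - v^2)) du + (4*v*(-u^2 - 2*v^2)) dv.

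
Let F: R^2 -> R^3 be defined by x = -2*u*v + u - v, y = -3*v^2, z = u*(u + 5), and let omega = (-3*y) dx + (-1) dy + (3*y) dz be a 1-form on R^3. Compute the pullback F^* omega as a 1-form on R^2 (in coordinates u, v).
F^* omega = (18*v^2*(-u - v - 2)) du + (3*v*(-6*u*v - 3*v + 2)) dv

Using F^*(f dg) = (f ∘ F) d(g ∘ F), substitute each coordinate x_i by F_i(u, v) in f_i, and replace dx_i by d F_i = (∂F_i/∂u) du + (∂F_i/∂v) dv.
  For the x component: f_1(F) = 9*v^2; d F_1 = (1 - 2*v) du + (-2*u - 1) dv
  For the y component: f_2(F) = -1; d F_2 = (0) du + (-6*v) dv
  For the z component: f_3(F) = -9*v^2; d F_3 = (2*u + 5) du + (0) dv
Combining and collecting du, dv coefficients:
  coeff of du: 18*v^2*(-u - v - 2)
  coeff of dv: 3*v*(-6*u*v - 3*v + 2)
F^* omega = (18*v^2*(-u - v - 2)) du + (3*v*(-6*u*v - 3*v + 2)) dv.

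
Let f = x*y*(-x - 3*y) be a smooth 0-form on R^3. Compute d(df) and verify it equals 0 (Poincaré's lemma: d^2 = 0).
d(df) = 0

Step 1: df = sum_i (∂f/∂x_i) dx_i = (y*(-2*x - 3*y)) dx + (x*(-x - 6*y)) dy + (0) dz.
Step 2: Apply d again. Using the 1-form formula, the coefficient of dx ∧ dy in d(df) is ∂^2 f/∂x ∂y - ∂^2 f/∂y ∂x = (-2*x - 6*y) - (-2*x - 6*y) = 0 (equality of mixed partials for smooth f).
Similarly for dx ∧ dz and dy ∧ dz — all coefficients vanish. So d(df) = 0.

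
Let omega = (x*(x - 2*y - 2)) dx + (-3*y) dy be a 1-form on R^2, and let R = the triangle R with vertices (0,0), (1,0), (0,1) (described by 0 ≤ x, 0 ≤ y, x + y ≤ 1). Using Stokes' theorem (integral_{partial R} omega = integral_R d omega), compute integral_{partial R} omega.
integral_(partial R) omega = 1/3

Stokes: integral_partial_R omega = integral_R d omega with d omega = (∂Q/∂x - ∂P/∂y) dx ∧ dy.
  ∂Q/∂x = 0
  ∂P/∂y = -2*x
  integrand = ∂Q/∂x - ∂P/∂y = 2*x.
Integrating over R: integral_0^1 integral_0^{1-x} (2*x) dy dx = 1/3.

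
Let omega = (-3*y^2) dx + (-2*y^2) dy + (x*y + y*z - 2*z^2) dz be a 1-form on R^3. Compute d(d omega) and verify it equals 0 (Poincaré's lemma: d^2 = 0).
d(d omega) = 0

Step 1: d omega = sum_{i<j} (∂f_j/∂x_i - ∂f_i/∂x_j) dx_i ∧ dx_j:
  coeff of dx ∧ dy: 6*y
  coeff of dx ∧ dz: y
  coeff of dy ∧ dz: x + z
Step 2: Apply d again to each 2-form coefficient. The only possible 3-form in R^3 is dx ∧ dy ∧ dz, with coefficient
  ∂(coeff of dy∧dz)/∂x - ∂(coeff of dx∧dz)/∂y + ∂(coeff of dx∧dy)/∂z
  = ∂/∂x (x + z) - ∂/∂y (y) + ∂/∂z (6*y).
Each of these terms simplifies to sums of mixed partials that cancel in pairs. The result is 0 (by equality of mixed partials for smooth functions — Schwarz / Clairaut).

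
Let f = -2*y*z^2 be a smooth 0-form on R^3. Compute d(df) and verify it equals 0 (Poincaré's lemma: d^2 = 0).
d(df) = 0

Step 1: df = sum_i (∂f/∂x_i) dx_i = (0) dx + (-2*z^2) dy + (-4*y*z) dz.
Step 2: Apply d again. Using the 1-form formula, the coefficient of dx ∧ dy in d(df) is ∂^2 f/∂x ∂y - ∂^2 f/∂y ∂x = (0) - (0) = 0 (equality of mixed partials for smooth f).
Similarly for dx ∧ dz and dy ∧ dz — all coefficients vanish. So d(df) = 0.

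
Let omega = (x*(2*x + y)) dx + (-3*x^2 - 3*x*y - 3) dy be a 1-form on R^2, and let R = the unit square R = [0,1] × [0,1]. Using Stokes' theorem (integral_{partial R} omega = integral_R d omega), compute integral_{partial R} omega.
integral_(partial R) omega = -5

Stokes: integral_partial_R omega = integral_R d omega with d omega = (∂Q/∂x - ∂P/∂y) dx ∧ dy.
  ∂Q/∂x = -6*x - 3*y
  ∂P/∂y = x
  integrand = ∂Q/∂x - ∂P/∂y = -7*x - 3*y.
Integrating over R: integral_0^1 integral_0^1 (-7*x - 3*y) dx dy = -5.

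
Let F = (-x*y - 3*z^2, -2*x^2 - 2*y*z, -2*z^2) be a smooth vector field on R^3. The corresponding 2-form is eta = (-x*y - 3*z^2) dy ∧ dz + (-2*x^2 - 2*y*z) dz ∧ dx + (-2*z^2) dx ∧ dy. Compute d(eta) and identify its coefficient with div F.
d(eta) = (-y - 6*z) dx ∧ dy ∧ dz; div F = -y - 6*z

For a 2-form in R^3 of the form above, applying d gives a 3-form with coefficient ∂P/∂x + ∂Q/∂y + ∂R/∂z:
  ∂P/∂x = -y
  ∂Q/∂y = -2*z
  ∂R/∂z = -4*z
Sum = -y - 6*z, which is exactly div F.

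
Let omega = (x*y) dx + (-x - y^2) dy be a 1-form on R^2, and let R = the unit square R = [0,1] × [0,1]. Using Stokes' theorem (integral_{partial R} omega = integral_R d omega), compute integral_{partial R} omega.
integral_(partial R) omega = -3/2

Stokes: integral_partial_R omega = integral_R d omega with d omega = (∂Q/∂x - ∂P/∂y) dx ∧ dy.
  ∂Q/∂x = -1
  ∂P/∂y = x
  integrand = ∂Q/∂x - ∂P/∂y = -x - 1.
Integrating over R: integral_0^1 integral_0^1 (-x - 1) dx dy = -3/2.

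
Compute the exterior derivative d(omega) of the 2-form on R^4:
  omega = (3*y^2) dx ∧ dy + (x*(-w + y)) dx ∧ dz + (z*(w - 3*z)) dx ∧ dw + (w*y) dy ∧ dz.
d(omega) = (-x) dx ∧ dy ∧ dz + (-w - x + 6*z) dx ∧ dz ∧ dw + (y) dy ∧ dz ∧ dw

For a 2-form omega = sum_{i<j} g_{ij} dx_i ∧ dx_j, the exterior derivative is
  d(omega) = sum_{i<j} d(g_{ij}) ∧ dx_i ∧ dx_j = sum_{i<j, k} (∂g_{ij}/∂x_k) dx_k ∧ dx_i ∧ dx_j.
Expand each term, using dx_k ∧ dx_i ∧ dx_j = sgn(permutation) dx_{(a)} ∧ dx_{(b)} ∧ dx_{(c)} with (a < b < c) sorted:
  d(x*(-w + y)) includes (∂/∂y)(x*(-w + y)) dy = (x) dy, which multiplied by dx ∧ dz gives (-x) dx ∧ dy ∧ dz
  d(x*(-w + y)) includes (∂/∂w)(x*(-w + y)) dw = (-x) dw, which multiplied by dx ∧ dz gives (-x) dx ∧ dz ∧ dw
  d(z*(w - 3*z)) includes (∂/∂z)(z*(w - 3*z)) dz = (w - 6*z) dz, which multiplied by dx ∧ dw gives (-w + 6*z) dx ∧ dz ∧ dw
  d(w*y) includes (∂/∂w)(w*y) dw = (y) dw, which multiplied by dy ∧ dz gives (y) dy ∧ dz ∧ dw
Collecting like 3-forms: d(omega) = (-x) dx ∧ dy ∧ dz + (-w - x + 6*z) dx ∧ dz ∧ dw + (y) dy ∧ dz ∧ dw.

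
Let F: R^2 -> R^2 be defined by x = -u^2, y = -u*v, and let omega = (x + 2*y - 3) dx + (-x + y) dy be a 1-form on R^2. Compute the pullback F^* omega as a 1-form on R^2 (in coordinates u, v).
F^* omega = (u*(2*u^2 + 3*u*v + v^2 + 6)) du + (u^2*(-u + v)) dv

Using F^*(f dg) = (f ∘ F) d(g ∘ F), substitute each coordinate x_i by F_i(u, v) in f_i, and replace dx_i by d F_i = (∂F_i/∂u) du + (∂F_i/∂v) dv.
  For the x component: f_1(F) = -u^2 - 2*u*v - 3; d F_1 = (-2*u) du + (0) dv
  For the y component: f_2(F) = u*(u - v); d F_2 = (-v) du + (-u) dv
Combining and collecting du, dv coefficients:
  coeff of du: u*(2*u^2 + 3*u*v + v^2 + 6)
  coeff of dv: u^2*(-u + v)
F^* omega = (u*(2*u^2 + 3*u*v + v^2 + 6)) du + (u^2*(-u + v)) dv.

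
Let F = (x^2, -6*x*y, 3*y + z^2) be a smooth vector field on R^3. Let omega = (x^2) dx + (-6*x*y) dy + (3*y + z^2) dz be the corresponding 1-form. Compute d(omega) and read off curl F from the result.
d(omega) = (3) dy ∧ dz + (0) dz ∧ dx + (-6*y) dx ∧ dy; curl F = (3, 0, -6*y)

d omega = sum_{i<j} (∂f_j/∂x_i - ∂f_i/∂x_j) dx_i ∧ dx_j. Under the identification (dy ∧ dz, dz ∧ dx, dx ∧ dy) ↔ (e_x, e_y, e_z), the coefficients are exactly the components of curl F. Compute:
  ∂R/∂y - ∂Q/∂z = (3) - (0) = 3
  ∂P/∂z - ∂R/∂x = (0) - (0) = 0
  ∂Q/∂x - ∂P/∂y = (-6*y) - (0) = -6*y.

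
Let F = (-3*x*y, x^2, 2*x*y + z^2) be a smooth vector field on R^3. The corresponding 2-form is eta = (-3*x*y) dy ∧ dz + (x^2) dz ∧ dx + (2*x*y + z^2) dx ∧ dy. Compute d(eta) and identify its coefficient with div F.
d(eta) = (-3*y + 2*z) dx ∧ dy ∧ dz; div F = -3*y + 2*z

For a 2-form in R^3 of the form above, applying d gives a 3-form with coefficient ∂P/∂x + ∂Q/∂y + ∂R/∂z:
  ∂P/∂x = -3*y
  ∂Q/∂y = 0
  ∂R/∂z = 2*z
Sum = -3*y + 2*z, which is exactly div F.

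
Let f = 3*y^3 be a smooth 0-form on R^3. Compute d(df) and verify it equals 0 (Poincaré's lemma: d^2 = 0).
d(df) = 0

Step 1: df = sum_i (∂f/∂x_i) dx_i = (0) dx + (9*y^2) dy + (0) dz.
Step 2: Apply d again. Using the 1-form formula, the coefficient of dx ∧ dy in d(df) is ∂^2 f/∂x ∂y - ∂^2 f/∂y ∂x = (0) - (0) = 0 (equality of mixed partials for smooth f).
Similarly for dx ∧ dz and dy ∧ dz — all coefficients vanish. So d(df) = 0.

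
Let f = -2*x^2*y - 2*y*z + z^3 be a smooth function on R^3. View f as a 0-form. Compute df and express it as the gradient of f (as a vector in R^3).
df = (-4*x*y) dx + (-2*x^2 - 2*z) dy + (-2*y + 3*z^2) dz; grad f = (-4*x*y, -2*x^2 - 2*z, -2*y + 3*z^2)

For a 0-form f, d f = (∂f/∂x) dx + (∂f/∂y) dy + (∂f/∂z) dz. The components of the vector representation are exactly the entries of grad f in Cartesian coordinates:
  ∂f/∂x = -4*x*y
  ∂f/∂y = -2*x^2 - 2*z
  ∂f/∂z = -2*y + 3*z^2.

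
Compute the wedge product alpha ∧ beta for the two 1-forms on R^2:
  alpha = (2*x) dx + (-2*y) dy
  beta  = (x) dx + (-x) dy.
alpha ∧ beta = (2*x*(-x + y)) dx ∧ dy

Distribute the wedge, using dx_i ∧ dx_j = -dx_j ∧ dx_i and dx_i ∧ dx_i = 0. For each pair (i, j) with i < j, the coefficient of dx_i ∧ dx_j in alpha ∧ beta is (alpha_i * beta_j - alpha_j * beta_i). Collecting: alpha ∧ beta = (2*x*(-x + y)) dx ∧ dy.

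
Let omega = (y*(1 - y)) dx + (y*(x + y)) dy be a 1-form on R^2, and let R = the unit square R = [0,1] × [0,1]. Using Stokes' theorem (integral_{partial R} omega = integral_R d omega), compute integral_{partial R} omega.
integral_(partial R) omega = 1/2

Stokes: integral_partial_R omega = integral_R d omega with d omega = (∂Q/∂x - ∂P/∂y) dx ∧ dy.
  ∂Q/∂x = y
  ∂P/∂y = 1 - 2*y
  integrand = ∂Q/∂x - ∂P/∂y = 3*y - 1.
Integrating over R: integral_0^1 integral_0^1 (3*y - 1) dx dy = 1/2.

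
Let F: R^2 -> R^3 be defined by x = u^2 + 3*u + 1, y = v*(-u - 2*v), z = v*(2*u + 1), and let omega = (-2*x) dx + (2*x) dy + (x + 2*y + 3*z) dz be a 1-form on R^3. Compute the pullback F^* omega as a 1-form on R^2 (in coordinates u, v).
F^* omega = (-4*u^3 - 18*u^2 + 8*u*v^2 - 22*u - 8*v^3 + 6*v^2 - 6) du + (u^2 - 8*u*v^2 - 14*u*v + 3*u - 4*v^2 - 5*v + 1) dv

Using F^*(f dg) = (f ∘ F) d(g ∘ F), substitute each coordinate x_i by F_i(u, v) in f_i, and replace dx_i by d F_i = (∂F_i/∂u) du + (∂F_i/∂v) dv.
  For the x component: f_1(F) = -2*u^2 - 6*u - 2; d F_1 = (2*u + 3) du + (0) dv
  For the y component: f_2(F) = 2*u^2 + 6*u + 2; d F_2 = (-v) du + (-u - 4*v) dv
  For the z component: f_3(F) = u^2 + 4*u*v + 3*u - 4*v^2 + 3*v + 1; d F_3 = (2*v) du + (2*u + 1) dv
Combining and collecting du, dv coefficients:
  coeff of du: -4*u^3 - 18*u^2 + 8*u*v^2 - 22*u - 8*v^3 + 6*v^2 - 6
  coeff of dv: u^2 - 8*u*v^2 - 14*u*v + 3*u - 4*v^2 - 5*v + 1
F^* omega = (-4*u^3 - 18*u^2 + 8*u*v^2 - 22*u - 8*v^3 + 6*v^2 - 6) du + (u^2 - 8*u*v^2 - 14*u*v + 3*u - 4*v^2 - 5*v + 1) dv.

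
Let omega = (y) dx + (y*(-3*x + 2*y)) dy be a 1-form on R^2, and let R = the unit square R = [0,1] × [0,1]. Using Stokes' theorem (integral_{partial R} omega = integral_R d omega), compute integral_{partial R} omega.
integral_(partial R) omega = -5/2

Stokes: integral_partial_R omega = integral_R d omega with d omega = (∂Q/∂x - ∂P/∂y) dx ∧ dy.
  ∂Q/∂x = -3*y
  ∂P/∂y = 1
  integrand = ∂Q/∂x - ∂P/∂y = -3*y - 1.
Integrating over R: integral_0^1 integral_0^1 (-3*y - 1) dx dy = -5/2.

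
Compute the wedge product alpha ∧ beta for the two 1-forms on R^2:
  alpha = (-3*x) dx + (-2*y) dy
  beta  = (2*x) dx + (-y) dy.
alpha ∧ beta = (7*x*y) dx ∧ dy

Distribute the wedge, using dx_i ∧ dx_j = -dx_j ∧ dx_i and dx_i ∧ dx_i = 0. For each pair (i, j) with i < j, the coefficient of dx_i ∧ dx_j in alpha ∧ beta is (alpha_i * beta_j - alpha_j * beta_i). Collecting: alpha ∧ beta = (7*x*y) dx ∧ dy.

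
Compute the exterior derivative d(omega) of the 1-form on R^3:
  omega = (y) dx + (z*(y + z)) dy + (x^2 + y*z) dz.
d(omega) = (-1) dx ∧ dy + (2*x) dx ∧ dz + (-y - z) dy ∧ dz

For a 1-form omega = sum_i f_i dx_i, the exterior derivative is
  d(omega) = sum_{i < j} (∂f_j/∂x_i - ∂f_i/∂x_j) dx_i ∧ dx_j.
  coefficient of dx ∧ dy: ∂f_2/∂x - ∂f_1/∂y = ∂(z*(y + z))/∂x - ∂(y)/∂y = -1
  coefficient of dx ∧ dz: ∂f_3/∂x - ∂f_1/∂z = ∂(x^2 + y*z)/∂x - ∂(y)/∂z = 2*x
  coefficient of dy ∧ dz: ∂f_3/∂y - ∂f_2/∂z = ∂(x^2 + y*z)/∂y - ∂(z*(y + z))/∂z = -y - z
Assembling: d(omega) = (-1) dx ∧ dy + (2*x) dx ∧ dz + (-y - z) dy ∧ dz.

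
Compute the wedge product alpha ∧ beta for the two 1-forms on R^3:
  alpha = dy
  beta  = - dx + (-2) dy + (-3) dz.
alpha ∧ beta = (1) dx ∧ dy + (-3) dy ∧ dz

Distribute the wedge, using dx_i ∧ dx_j = -dx_j ∧ dx_i and dx_i ∧ dx_i = 0. For each pair (i, j) with i < j, the coefficient of dx_i ∧ dx_j in alpha ∧ beta is (alpha_i * beta_j - alpha_j * beta_i). Collecting: alpha ∧ beta = (1) dx ∧ dy + (-3) dy ∧ dz.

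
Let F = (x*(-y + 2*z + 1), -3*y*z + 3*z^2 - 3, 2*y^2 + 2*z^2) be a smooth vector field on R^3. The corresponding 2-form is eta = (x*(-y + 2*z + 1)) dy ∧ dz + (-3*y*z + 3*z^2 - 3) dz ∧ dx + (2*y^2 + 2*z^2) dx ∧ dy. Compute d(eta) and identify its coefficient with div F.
d(eta) = (-y + 3*z + 1) dx ∧ dy ∧ dz; div F = -y + 3*z + 1

For a 2-form in R^3 of the form above, applying d gives a 3-form with coefficient ∂P/∂x + ∂Q/∂y + ∂R/∂z:
  ∂P/∂x = -y + 2*z + 1
  ∂Q/∂y = -3*z
  ∂R/∂z = 4*z
Sum = -y + 3*z + 1, which is exactly div F.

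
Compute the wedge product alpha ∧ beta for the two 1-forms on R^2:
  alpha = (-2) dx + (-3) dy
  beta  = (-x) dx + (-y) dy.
alpha ∧ beta = (-3*x + 2*y) dx ∧ dy

Distribute the wedge, using dx_i ∧ dx_j = -dx_j ∧ dx_i and dx_i ∧ dx_i = 0. For each pair (i, j) with i < j, the coefficient of dx_i ∧ dx_j in alpha ∧ beta is (alpha_i * beta_j - alpha_j * beta_i). Collecting: alpha ∧ beta = (-3*x + 2*y) dx ∧ dy.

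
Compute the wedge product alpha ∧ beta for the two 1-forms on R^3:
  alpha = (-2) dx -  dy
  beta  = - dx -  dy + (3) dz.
alpha ∧ beta = (1) dx ∧ dy + (-6) dx ∧ dz + (-3) dy ∧ dz

Distribute the wedge, using dx_i ∧ dx_j = -dx_j ∧ dx_i and dx_i ∧ dx_i = 0. For each pair (i, j) with i < j, the coefficient of dx_i ∧ dx_j in alpha ∧ beta is (alpha_i * beta_j - alpha_j * beta_i). Collecting: alpha ∧ beta = (1) dx ∧ dy + (-6) dx ∧ dz + (-3) dy ∧ dz.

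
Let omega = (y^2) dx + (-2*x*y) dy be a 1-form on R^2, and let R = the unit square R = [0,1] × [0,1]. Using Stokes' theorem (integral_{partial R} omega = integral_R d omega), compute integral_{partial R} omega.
integral_(partial R) omega = -2

Stokes: integral_partial_R omega = integral_R d omega with d omega = (∂Q/∂x - ∂P/∂y) dx ∧ dy.
  ∂Q/∂x = -2*y
  ∂P/∂y = 2*y
  integrand = ∂Q/∂x - ∂P/∂y = -4*y.
Integrating over R: integral_0^1 integral_0^1 (-4*y) dx dy = -2.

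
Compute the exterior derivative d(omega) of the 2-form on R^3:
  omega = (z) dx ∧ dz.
d(omega) = 0

For a 2-form omega = sum_{i<j} g_{ij} dx_i ∧ dx_j, the exterior derivative is
  d(omega) = sum_{i<j} d(g_{ij}) ∧ dx_i ∧ dx_j = sum_{i<j, k} (∂g_{ij}/∂x_k) dx_k ∧ dx_i ∧ dx_j.
Expand each term, using dx_k ∧ dx_i ∧ dx_j = sgn(permutation) dx_{(a)} ∧ dx_{(b)} ∧ dx_{(c)} with (a < b < c) sorted:

Collecting like 3-forms: d(omega) = 0.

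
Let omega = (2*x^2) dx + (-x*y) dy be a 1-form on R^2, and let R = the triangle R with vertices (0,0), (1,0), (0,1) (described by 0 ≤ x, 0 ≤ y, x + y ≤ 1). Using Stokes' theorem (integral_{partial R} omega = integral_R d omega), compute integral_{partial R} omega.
integral_(partial R) omega = -1/6

Stokes: integral_partial_R omega = integral_R d omega with d omega = (∂Q/∂x - ∂P/∂y) dx ∧ dy.
  ∂Q/∂x = -y
  ∂P/∂y = 0
  integrand = ∂Q/∂x - ∂P/∂y = -y.
Integrating over R: integral_0^1 integral_0^{1-x} (-y) dy dx = -1/6.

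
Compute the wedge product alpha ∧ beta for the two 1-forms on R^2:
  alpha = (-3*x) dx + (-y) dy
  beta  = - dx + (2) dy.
alpha ∧ beta = (-6*x - y) dx ∧ dy

Distribute the wedge, using dx_i ∧ dx_j = -dx_j ∧ dx_i and dx_i ∧ dx_i = 0. For each pair (i, j) with i < j, the coefficient of dx_i ∧ dx_j in alpha ∧ beta is (alpha_i * beta_j - alpha_j * beta_i). Collecting: alpha ∧ beta = (-6*x - y) dx ∧ dy.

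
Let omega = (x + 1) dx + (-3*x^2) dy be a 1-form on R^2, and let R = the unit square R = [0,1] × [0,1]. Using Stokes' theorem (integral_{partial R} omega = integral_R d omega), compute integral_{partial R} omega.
integral_(partial R) omega = -3

Stokes: integral_partial_R omega = integral_R d omega with d omega = (∂Q/∂x - ∂P/∂y) dx ∧ dy.
  ∂Q/∂x = -6*x
  ∂P/∂y = 0
  integrand = ∂Q/∂x - ∂P/∂y = -6*x.
Integrating over R: integral_0^1 integral_0^1 (-6*x) dx dy = -3.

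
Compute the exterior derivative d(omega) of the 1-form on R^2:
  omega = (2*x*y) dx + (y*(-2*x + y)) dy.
d(omega) = (-2*x - 2*y) dx ∧ dy

For a 1-form omega = sum_i f_i dx_i, the exterior derivative is
  d(omega) = sum_{i < j} (∂f_j/∂x_i - ∂f_i/∂x_j) dx_i ∧ dx_j.
  coefficient of dx ∧ dy: ∂f_2/∂x - ∂f_1/∂y = ∂(y*(-2*x + y))/∂x - ∂(2*x*y)/∂y = -2*x - 2*y
Assembling: d(omega) = (-2*x - 2*y) dx ∧ dy.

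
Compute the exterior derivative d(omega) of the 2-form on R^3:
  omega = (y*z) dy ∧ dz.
d(omega) = 0

For a 2-form omega = sum_{i<j} g_{ij} dx_i ∧ dx_j, the exterior derivative is
  d(omega) = sum_{i<j} d(g_{ij}) ∧ dx_i ∧ dx_j = sum_{i<j, k} (∂g_{ij}/∂x_k) dx_k ∧ dx_i ∧ dx_j.
Expand each term, using dx_k ∧ dx_i ∧ dx_j = sgn(permutation) dx_{(a)} ∧ dx_{(b)} ∧ dx_{(c)} with (a < b < c) sorted:

Collecting like 3-forms: d(omega) = 0.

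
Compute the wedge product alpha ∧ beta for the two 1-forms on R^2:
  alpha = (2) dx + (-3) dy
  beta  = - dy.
alpha ∧ beta = (-2) dx ∧ dy

Distribute the wedge, using dx_i ∧ dx_j = -dx_j ∧ dx_i and dx_i ∧ dx_i = 0. For each pair (i, j) with i < j, the coefficient of dx_i ∧ dx_j in alpha ∧ beta is (alpha_i * beta_j - alpha_j * beta_i). Collecting: alpha ∧ beta = (-2) dx ∧ dy.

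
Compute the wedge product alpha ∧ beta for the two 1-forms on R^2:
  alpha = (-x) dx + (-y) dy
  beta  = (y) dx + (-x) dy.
alpha ∧ beta = (x^2 + y^2) dx ∧ dy

Distribute the wedge, using dx_i ∧ dx_j = -dx_j ∧ dx_i and dx_i ∧ dx_i = 0. For each pair (i, j) with i < j, the coefficient of dx_i ∧ dx_j in alpha ∧ beta is (alpha_i * beta_j - alpha_j * beta_i). Collecting: alpha ∧ beta = (x^2 + y^2) dx ∧ dy.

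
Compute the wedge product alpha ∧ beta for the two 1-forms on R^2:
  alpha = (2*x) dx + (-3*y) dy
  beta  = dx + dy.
alpha ∧ beta = (2*x + 3*y) dx ∧ dy

Distribute the wedge, using dx_i ∧ dx_j = -dx_j ∧ dx_i and dx_i ∧ dx_i = 0. For each pair (i, j) with i < j, the coefficient of dx_i ∧ dx_j in alpha ∧ beta is (alpha_i * beta_j - alpha_j * beta_i). Collecting: alpha ∧ beta = (2*x + 3*y) dx ∧ dy.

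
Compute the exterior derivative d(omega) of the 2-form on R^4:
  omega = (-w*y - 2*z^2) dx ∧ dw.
d(omega) = (w) dx ∧ dy ∧ dw + (4*z) dx ∧ dz ∧ dw

For a 2-form omega = sum_{i<j} g_{ij} dx_i ∧ dx_j, the exterior derivative is
  d(omega) = sum_{i<j} d(g_{ij}) ∧ dx_i ∧ dx_j = sum_{i<j, k} (∂g_{ij}/∂x_k) dx_k ∧ dx_i ∧ dx_j.
Expand each term, using dx_k ∧ dx_i ∧ dx_j = sgn(permutation) dx_{(a)} ∧ dx_{(b)} ∧ dx_{(c)} with (a < b < c) sorted:
  d(-w*y - 2*z^2) includes (∂/∂y)(-w*y - 2*z^2) dy = (-w) dy, which multiplied by dx ∧ dw gives (w) dx ∧ dy ∧ dw
  d(-w*y - 2*z^2) includes (∂/∂z)(-w*y - 2*z^2) dz = (-4*z) dz, which multiplied by dx ∧ dw gives (4*z) dx ∧ dz ∧ dw
Collecting like 3-forms: d(omega) = (w) dx ∧ dy ∧ dw + (4*z) dx ∧ dz ∧ dw.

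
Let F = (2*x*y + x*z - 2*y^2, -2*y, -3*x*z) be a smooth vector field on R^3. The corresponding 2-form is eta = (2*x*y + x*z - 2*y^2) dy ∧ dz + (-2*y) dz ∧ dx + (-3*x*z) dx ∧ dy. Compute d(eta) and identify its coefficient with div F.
d(eta) = (-3*x + 2*y + z - 2) dx ∧ dy ∧ dz; div F = -3*x + 2*y + z - 2

For a 2-form in R^3 of the form above, applying d gives a 3-form with coefficient ∂P/∂x + ∂Q/∂y + ∂R/∂z:
  ∂P/∂x = 2*y + z
  ∂Q/∂y = -2
  ∂R/∂z = -3*x
Sum = -3*x + 2*y + z - 2, which is exactly div F.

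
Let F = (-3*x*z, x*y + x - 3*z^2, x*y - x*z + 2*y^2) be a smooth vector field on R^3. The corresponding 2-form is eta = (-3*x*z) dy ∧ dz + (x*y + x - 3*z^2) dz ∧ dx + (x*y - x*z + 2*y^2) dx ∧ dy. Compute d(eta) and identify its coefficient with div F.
d(eta) = (-3*z) dx ∧ dy ∧ dz; div F = -3*z

For a 2-form in R^3 of the form above, applying d gives a 3-form with coefficient ∂P/∂x + ∂Q/∂y + ∂R/∂z:
  ∂P/∂x = -3*z
  ∂Q/∂y = x
  ∂R/∂z = -x
Sum = -3*z, which is exactly div F.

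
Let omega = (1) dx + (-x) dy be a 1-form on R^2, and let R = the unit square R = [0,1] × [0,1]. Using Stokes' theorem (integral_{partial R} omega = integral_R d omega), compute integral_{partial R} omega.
integral_(partial R) omega = -1

Stokes: integral_partial_R omega = integral_R d omega with d omega = (∂Q/∂x - ∂P/∂y) dx ∧ dy.
  ∂Q/∂x = -1
  ∂P/∂y = 0
  integrand = ∂Q/∂x - ∂P/∂y = -1.
Integrating over R: integral_0^1 integral_0^1 (-1) dx dy = -1.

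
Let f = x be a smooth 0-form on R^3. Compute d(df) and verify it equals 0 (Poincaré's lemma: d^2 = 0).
d(df) = 0

Step 1: df = sum_i (∂f/∂x_i) dx_i = (1) dx + (0) dy + (0) dz.
Step 2: Apply d again. Using the 1-form formula, the coefficient of dx ∧ dy in d(df) is ∂^2 f/∂x ∂y - ∂^2 f/∂y ∂x = (0) - (0) = 0 (equality of mixed partials for smooth f).
Similarly for dx ∧ dz and dy ∧ dz — all coefficients vanish. So d(df) = 0.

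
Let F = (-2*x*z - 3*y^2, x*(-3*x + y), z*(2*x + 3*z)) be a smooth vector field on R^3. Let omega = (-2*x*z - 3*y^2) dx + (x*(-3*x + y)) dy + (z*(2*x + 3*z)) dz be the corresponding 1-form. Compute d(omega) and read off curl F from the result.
d(omega) = (0) dy ∧ dz + (-2*x - 2*z) dz ∧ dx + (-6*x + 7*y) dx ∧ dy; curl F = (0, -2*x - 2*z, -6*x + 7*y)

d omega = sum_{i<j} (∂f_j/∂x_i - ∂f_i/∂x_j) dx_i ∧ dx_j. Under the identification (dy ∧ dz, dz ∧ dx, dx ∧ dy) ↔ (e_x, e_y, e_z), the coefficients are exactly the components of curl F. Compute:
  ∂R/∂y - ∂Q/∂z = (0) - (0) = 0
  ∂P/∂z - ∂R/∂x = (-2*x) - (2*z) = -2*x - 2*z
  ∂Q/∂x - ∂P/∂y = (-6*x + y) - (-6*y) = -6*x + 7*y.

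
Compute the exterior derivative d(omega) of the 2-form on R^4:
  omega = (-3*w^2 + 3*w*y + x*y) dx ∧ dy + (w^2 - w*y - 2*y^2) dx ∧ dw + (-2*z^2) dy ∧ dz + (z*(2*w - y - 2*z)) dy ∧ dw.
d(omega) = (-5*w + 7*y) dx ∧ dy ∧ dw + (-2*w + y + 4*z) dy ∧ dz ∧ dw

For a 2-form omega = sum_{i<j} g_{ij} dx_i ∧ dx_j, the exterior derivative is
  d(omega) = sum_{i<j} d(g_{ij}) ∧ dx_i ∧ dx_j = sum_{i<j, k} (∂g_{ij}/∂x_k) dx_k ∧ dx_i ∧ dx_j.
Expand each term, using dx_k ∧ dx_i ∧ dx_j = sgn(permutation) dx_{(a)} ∧ dx_{(b)} ∧ dx_{(c)} with (a < b < c) sorted:
  d(-3*w^2 + 3*w*y + x*y) includes (∂/∂w)(-3*w^2 + 3*w*y + x*y) dw = (-6*w + 3*y) dw, which multiplied by dx ∧ dy gives (-6*w + 3*y) dx ∧ dy ∧ dw
  d(w^2 - w*y - 2*y^2) includes (∂/∂y)(w^2 - w*y - 2*y^2) dy = (-w - 4*y) dy, which multiplied by dx ∧ dw gives (w + 4*y) dx ∧ dy ∧ dw
  d(z*(2*w - y - 2*z)) includes (∂/∂z)(z*(2*w - y - 2*z)) dz = (2*w - y - 4*z) dz, which multiplied by dy ∧ dw gives (-2*w + y + 4*z) dy ∧ dz ∧ dw
Collecting like 3-forms: d(omega) = (-5*w + 7*y) dx ∧ dy ∧ dw + (-2*w + y + 4*z) dy ∧ dz ∧ dw.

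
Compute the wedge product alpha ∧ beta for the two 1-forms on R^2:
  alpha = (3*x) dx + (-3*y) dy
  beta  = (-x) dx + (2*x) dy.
alpha ∧ beta = (3*x*(2*x - y)) dx ∧ dy

Distribute the wedge, using dx_i ∧ dx_j = -dx_j ∧ dx_i and dx_i ∧ dx_i = 0. For each pair (i, j) with i < j, the coefficient of dx_i ∧ dx_j in alpha ∧ beta is (alpha_i * beta_j - alpha_j * beta_i). Collecting: alpha ∧ beta = (3*x*(2*x - y)) dx ∧ dy.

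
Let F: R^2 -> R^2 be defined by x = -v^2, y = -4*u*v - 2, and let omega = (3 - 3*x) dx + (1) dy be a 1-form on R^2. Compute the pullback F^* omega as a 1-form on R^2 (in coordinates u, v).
F^* omega = (-4*v) du + (-4*u - 6*v^3 - 6*v) dv

Using F^*(f dg) = (f ∘ F) d(g ∘ F), substitute each coordinate x_i by F_i(u, v) in f_i, and replace dx_i by d F_i = (∂F_i/∂u) du + (∂F_i/∂v) dv.
  For the x component: f_1(F) = 3*v^2 + 3; d F_1 = (0) du + (-2*v) dv
  For the y component: f_2(F) = 1; d F_2 = (-4*v) du + (-4*u) dv
Combining and collecting du, dv coefficients:
  coeff of du: -4*v
  coeff of dv: -4*u - 6*v^3 - 6*v
F^* omega = (-4*v) du + (-4*u - 6*v^3 - 6*v) dv.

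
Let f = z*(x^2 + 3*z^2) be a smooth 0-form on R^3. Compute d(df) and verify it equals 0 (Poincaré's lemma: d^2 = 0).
d(df) = 0

Step 1: df = sum_i (∂f/∂x_i) dx_i = (2*x*z) dx + (0) dy + (x^2 + 9*z^2) dz.
Step 2: Apply d again. Using the 1-form formula, the coefficient of dx ∧ dy in d(df) is ∂^2 f/∂x ∂y - ∂^2 f/∂y ∂x = (0) - (0) = 0 (equality of mixed partials for smooth f).
Similarly for dx ∧ dz and dy ∧ dz — all coefficients vanish. So d(df) = 0.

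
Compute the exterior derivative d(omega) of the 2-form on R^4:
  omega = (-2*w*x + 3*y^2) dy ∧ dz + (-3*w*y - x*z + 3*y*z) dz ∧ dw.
d(omega) = (-2*w) dx ∧ dy ∧ dz + (-3*w - 2*x + 3*z) dy ∧ dz ∧ dw + (-z) dx ∧ dz ∧ dw

For a 2-form omega = sum_{i<j} g_{ij} dx_i ∧ dx_j, the exterior derivative is
  d(omega) = sum_{i<j} d(g_{ij}) ∧ dx_i ∧ dx_j = sum_{i<j, k} (∂g_{ij}/∂x_k) dx_k ∧ dx_i ∧ dx_j.
Expand each term, using dx_k ∧ dx_i ∧ dx_j = sgn(permutation) dx_{(a)} ∧ dx_{(b)} ∧ dx_{(c)} with (a < b < c) sorted:
  d(-2*w*x + 3*y^2) includes (∂/∂x)(-2*w*x + 3*y^2) dx = (-2*w) dx, which multiplied by dy ∧ dz gives (-2*w) dx ∧ dy ∧ dz
  d(-2*w*x + 3*y^2) includes (∂/∂w)(-2*w*x + 3*y^2) dw = (-2*x) dw, which multiplied by dy ∧ dz gives (-2*x) dy ∧ dz ∧ dw
  d(-3*w*y - x*z + 3*y*z) includes (∂/∂x)(-3*w*y - x*z + 3*y*z) dx = (-z) dx, which multiplied by dz ∧ dw gives (-z) dx ∧ dz ∧ dw
  d(-3*w*y - x*z + 3*y*z) includes (∂/∂y)(-3*w*y - x*z + 3*y*z) dy = (-3*w + 3*z) dy, which multiplied by dz ∧ dw gives (-3*w + 3*z) dy ∧ dz ∧ dw
Collecting like 3-forms: d(omega) = (-2*w) dx ∧ dy ∧ dz + (-3*w - 2*x + 3*z) dy ∧ dz ∧ dw + (-z) dx ∧ dz ∧ dw.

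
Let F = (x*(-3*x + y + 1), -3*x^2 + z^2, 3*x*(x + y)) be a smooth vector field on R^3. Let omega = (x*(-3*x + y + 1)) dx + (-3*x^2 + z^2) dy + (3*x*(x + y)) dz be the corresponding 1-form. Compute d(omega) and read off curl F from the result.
d(omega) = (3*x - 2*z) dy ∧ dz + (-6*x - 3*y) dz ∧ dx + (-7*x) dx ∧ dy; curl F = (3*x - 2*z, -6*x - 3*y, -7*x)

d omega = sum_{i<j} (∂f_j/∂x_i - ∂f_i/∂x_j) dx_i ∧ dx_j. Under the identification (dy ∧ dz, dz ∧ dx, dx ∧ dy) ↔ (e_x, e_y, e_z), the coefficients are exactly the components of curl F. Compute:
  ∂R/∂y - ∂Q/∂z = (3*x) - (2*z) = 3*x - 2*z
  ∂P/∂z - ∂R/∂x = (0) - (6*x + 3*y) = -6*x - 3*y
  ∂Q/∂x - ∂P/∂y = (-6*x) - (x) = -7*x.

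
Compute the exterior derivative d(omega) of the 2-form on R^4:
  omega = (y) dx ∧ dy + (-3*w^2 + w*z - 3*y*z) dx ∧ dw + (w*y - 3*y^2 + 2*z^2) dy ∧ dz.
d(omega) = (3*z) dx ∧ dy ∧ dw + (-w + 3*y) dx ∧ dz ∧ dw + (y) dy ∧ dz ∧ dw

For a 2-form omega = sum_{i<j} g_{ij} dx_i ∧ dx_j, the exterior derivative is
  d(omega) = sum_{i<j} d(g_{ij}) ∧ dx_i ∧ dx_j = sum_{i<j, k} (∂g_{ij}/∂x_k) dx_k ∧ dx_i ∧ dx_j.
Expand each term, using dx_k ∧ dx_i ∧ dx_j = sgn(permutation) dx_{(a)} ∧ dx_{(b)} ∧ dx_{(c)} with (a < b < c) sorted:
  d(-3*w^2 + w*z - 3*y*z) includes (∂/∂y)(-3*w^2 + w*z - 3*y*z) dy = (-3*z) dy, which multiplied by dx ∧ dw gives (3*z) dx ∧ dy ∧ dw
  d(-3*w^2 + w*z - 3*y*z) includes (∂/∂z)(-3*w^2 + w*z - 3*y*z) dz = (w - 3*y) dz, which multiplied by dx ∧ dw gives (-w + 3*y) dx ∧ dz ∧ dw
  d(w*y - 3*y^2 + 2*z^2) includes (∂/∂w)(w*y - 3*y^2 + 2*z^2) dw = (y) dw, which multiplied by dy ∧ dz gives (y) dy ∧ dz ∧ dw
Collecting like 3-forms: d(omega) = (3*z) dx ∧ dy ∧ dw + (-w + 3*y) dx ∧ dz ∧ dw + (y) dy ∧ dz ∧ dw.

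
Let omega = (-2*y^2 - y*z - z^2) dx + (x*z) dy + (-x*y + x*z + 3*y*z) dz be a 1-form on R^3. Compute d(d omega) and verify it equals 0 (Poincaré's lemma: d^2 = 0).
d(d omega) = 0

Step 1: d omega = sum_{i<j} (∂f_j/∂x_i - ∂f_i/∂x_j) dx_i ∧ dx_j:
  coeff of dx ∧ dy: 4*y + 2*z
  coeff of dx ∧ dz: 3*z
  coeff of dy ∧ dz: -2*x + 3*z
Step 2: Apply d again to each 2-form coefficient. The only possible 3-form in R^3 is dx ∧ dy ∧ dz, with coefficient
  ∂(coeff of dy∧dz)/∂x - ∂(coeff of dx∧dz)/∂y + ∂(coeff of dx∧dy)/∂z
  = ∂/∂x (-2*x + 3*z) - ∂/∂y (3*z) + ∂/∂z (4*y + 2*z).
Each of these terms simplifies to sums of mixed partials that cancel in pairs. The result is 0 (by equality of mixed partials for smooth functions — Schwarz / Clairaut).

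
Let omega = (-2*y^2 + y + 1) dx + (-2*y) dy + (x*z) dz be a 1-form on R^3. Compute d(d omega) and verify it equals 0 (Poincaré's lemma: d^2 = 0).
d(d omega) = 0

Step 1: d omega = sum_{i<j} (∂f_j/∂x_i - ∂f_i/∂x_j) dx_i ∧ dx_j:
  coeff of dx ∧ dy: 4*y - 1
  coeff of dx ∧ dz: z
  coeff of dy ∧ dz: 0
Step 2: Apply d again to each 2-form coefficient. The only possible 3-form in R^3 is dx ∧ dy ∧ dz, with coefficient
  ∂(coeff of dy∧dz)/∂x - ∂(coeff of dx∧dz)/∂y + ∂(coeff of dx∧dy)/∂z
  = ∂/∂x (0) - ∂/∂y (z) + ∂/∂z (4*y - 1).
Each of these terms simplifies to sums of mixed partials that cancel in pairs. The result is 0 (by equality of mixed partials for smooth functions — Schwarz / Clairaut).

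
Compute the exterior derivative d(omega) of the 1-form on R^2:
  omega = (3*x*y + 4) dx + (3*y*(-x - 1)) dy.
d(omega) = (-3*x - 3*y) dx ∧ dy

For a 1-form omega = sum_i f_i dx_i, the exterior derivative is
  d(omega) = sum_{i < j} (∂f_j/∂x_i - ∂f_i/∂x_j) dx_i ∧ dx_j.
  coefficient of dx ∧ dy: ∂f_2/∂x - ∂f_1/∂y = ∂(3*y*(-x - 1))/∂x - ∂(3*x*y + 4)/∂y = -3*x - 3*y
Assembling: d(omega) = (-3*x - 3*y) dx ∧ dy.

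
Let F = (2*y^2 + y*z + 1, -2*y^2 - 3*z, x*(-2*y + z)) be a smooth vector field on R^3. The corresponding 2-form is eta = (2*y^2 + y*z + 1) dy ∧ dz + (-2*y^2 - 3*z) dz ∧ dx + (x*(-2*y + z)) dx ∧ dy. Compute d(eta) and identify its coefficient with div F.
d(eta) = (x - 4*y) dx ∧ dy ∧ dz; div F = x - 4*y

For a 2-form in R^3 of the form above, applying d gives a 3-form with coefficient ∂P/∂x + ∂Q/∂y + ∂R/∂z:
  ∂P/∂x = 0
  ∂Q/∂y = -4*y
  ∂R/∂z = x
Sum = x - 4*y, which is exactly div F.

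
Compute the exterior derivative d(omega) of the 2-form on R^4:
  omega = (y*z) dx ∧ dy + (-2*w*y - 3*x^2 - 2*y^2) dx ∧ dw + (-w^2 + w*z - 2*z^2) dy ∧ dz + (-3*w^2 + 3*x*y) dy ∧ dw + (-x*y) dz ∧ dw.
d(omega) = (y) dx ∧ dy ∧ dz + (2*w + 7*y) dx ∧ dy ∧ dw + (-2*w - x + z) dy ∧ dz ∧ dw + (-y) dx ∧ dz ∧ dw

For a 2-form omega = sum_{i<j} g_{ij} dx_i ∧ dx_j, the exterior derivative is
  d(omega) = sum_{i<j} d(g_{ij}) ∧ dx_i ∧ dx_j = sum_{i<j, k} (∂g_{ij}/∂x_k) dx_k ∧ dx_i ∧ dx_j.
Expand each term, using dx_k ∧ dx_i ∧ dx_j = sgn(permutation) dx_{(a)} ∧ dx_{(b)} ∧ dx_{(c)} with (a < b < c) sorted:
  d(y*z) includes (∂/∂z)(y*z) dz = (y) dz, which multiplied by dx ∧ dy gives (y) dx ∧ dy ∧ dz
  d(-2*w*y - 3*x^2 - 2*y^2) includes (∂/∂y)(-2*w*y - 3*x^2 - 2*y^2) dy = (-2*w - 4*y) dy, which multiplied by dx ∧ dw gives (2*w + 4*y) dx ∧ dy ∧ dw
  d(-w^2 + w*z - 2*z^2) includes (∂/∂w)(-w^2 + w*z - 2*z^2) dw = (-2*w + z) dw, which multiplied by dy ∧ dz gives (-2*w + z) dy ∧ dz ∧ dw
  d(-3*w^2 + 3*x*y) includes (∂/∂x)(-3*w^2 + 3*x*y) dx = (3*y) dx, which multiplied by dy ∧ dw gives (3*y) dx ∧ dy ∧ dw
  d(-x*y) includes (∂/∂x)(-x*y) dx = (-y) dx, which multiplied by dz ∧ dw gives (-y) dx ∧ dz ∧ dw
  d(-x*y) includes (∂/∂y)(-x*y) dy = (-x) dy, which multiplied by dz ∧ dw gives (-x) dy ∧ dz ∧ dw
Collecting like 3-forms: d(omega) = (y) dx ∧ dy ∧ dz + (2*w + 7*y) dx ∧ dy ∧ dw + (-2*w - x + z) dy ∧ dz ∧ dw + (-y) dx ∧ dz ∧ dw.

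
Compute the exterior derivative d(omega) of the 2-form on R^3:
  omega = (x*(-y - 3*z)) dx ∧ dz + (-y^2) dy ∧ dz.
d(omega) = (x) dx ∧ dy ∧ dz

For a 2-form omega = sum_{i<j} g_{ij} dx_i ∧ dx_j, the exterior derivative is
  d(omega) = sum_{i<j} d(g_{ij}) ∧ dx_i ∧ dx_j = sum_{i<j, k} (∂g_{ij}/∂x_k) dx_k ∧ dx_i ∧ dx_j.
Expand each term, using dx_k ∧ dx_i ∧ dx_j = sgn(permutation) dx_{(a)} ∧ dx_{(b)} ∧ dx_{(c)} with (a < b < c) sorted:
  d(x*(-y - 3*z)) includes (∂/∂y)(x*(-y - 3*z)) dy = (-x) dy, which multiplied by dx ∧ dz gives (x) dx ∧ dy ∧ dz
Collecting like 3-forms: d(omega) = (x) dx ∧ dy ∧ dz.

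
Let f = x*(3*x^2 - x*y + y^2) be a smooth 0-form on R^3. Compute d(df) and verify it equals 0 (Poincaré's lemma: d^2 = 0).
d(df) = 0

Step 1: df = sum_i (∂f/∂x_i) dx_i = (9*x^2 - 2*x*y + y^2) dx + (x*(-x + 2*y)) dy + (0) dz.
Step 2: Apply d again. Using the 1-form formula, the coefficient of dx ∧ dy in d(df) is ∂^2 f/∂x ∂y - ∂^2 f/∂y ∂x = (-2*x + 2*y) - (-2*x + 2*y) = 0 (equality of mixed partials for smooth f).
Similarly for dx ∧ dz and dy ∧ dz — all coefficients vanish. So d(df) = 0.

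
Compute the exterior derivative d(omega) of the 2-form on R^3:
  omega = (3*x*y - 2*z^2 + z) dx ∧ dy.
d(omega) = (1 - 4*z) dx ∧ dy ∧ dz

For a 2-form omega = sum_{i<j} g_{ij} dx_i ∧ dx_j, the exterior derivative is
  d(omega) = sum_{i<j} d(g_{ij}) ∧ dx_i ∧ dx_j = sum_{i<j, k} (∂g_{ij}/∂x_k) dx_k ∧ dx_i ∧ dx_j.
Expand each term, using dx_k ∧ dx_i ∧ dx_j = sgn(permutation) dx_{(a)} ∧ dx_{(b)} ∧ dx_{(c)} with (a < b < c) sorted:
  d(3*x*y - 2*z^2 + z) includes (∂/∂z)(3*x*y - 2*z^2 + z) dz = (1 - 4*z) dz, which multiplied by dx ∧ dy gives (1 - 4*z) dx ∧ dy ∧ dz
Collecting like 3-forms: d(omega) = (1 - 4*z) dx ∧ dy ∧ dz.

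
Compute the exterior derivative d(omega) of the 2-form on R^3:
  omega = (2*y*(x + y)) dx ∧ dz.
d(omega) = (-2*x - 4*y) dx ∧ dy ∧ dz

For a 2-form omega = sum_{i<j} g_{ij} dx_i ∧ dx_j, the exterior derivative is
  d(omega) = sum_{i<j} d(g_{ij}) ∧ dx_i ∧ dx_j = sum_{i<j, k} (∂g_{ij}/∂x_k) dx_k ∧ dx_i ∧ dx_j.
Expand each term, using dx_k ∧ dx_i ∧ dx_j = sgn(permutation) dx_{(a)} ∧ dx_{(b)} ∧ dx_{(c)} with (a < b < c) sorted:
  d(2*y*(x + y)) includes (∂/∂y)(2*y*(x + y)) dy = (2*x + 4*y) dy, which multiplied by dx ∧ dz gives (-2*x - 4*y) dx ∧ dy ∧ dz
Collecting like 3-forms: d(omega) = (-2*x - 4*y) dx ∧ dy ∧ dz.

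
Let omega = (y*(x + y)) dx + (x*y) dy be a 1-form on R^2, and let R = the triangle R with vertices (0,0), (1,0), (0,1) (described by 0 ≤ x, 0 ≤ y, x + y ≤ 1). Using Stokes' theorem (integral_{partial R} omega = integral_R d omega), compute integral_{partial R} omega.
integral_(partial R) omega = -1/3

Stokes: integral_partial_R omega = integral_R d omega with d omega = (∂Q/∂x - ∂P/∂y) dx ∧ dy.
  ∂Q/∂x = y
  ∂P/∂y = x + 2*y
  integrand = ∂Q/∂x - ∂P/∂y = -x - y.
Integrating over R: integral_0^1 integral_0^{1-x} (-x - y) dy dx = -1/3.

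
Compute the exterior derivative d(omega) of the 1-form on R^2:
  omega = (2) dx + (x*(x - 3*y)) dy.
d(omega) = (2*x - 3*y) dx ∧ dy

For a 1-form omega = sum_i f_i dx_i, the exterior derivative is
  d(omega) = sum_{i < j} (∂f_j/∂x_i - ∂f_i/∂x_j) dx_i ∧ dx_j.
  coefficient of dx ∧ dy: ∂f_2/∂x - ∂f_1/∂y = ∂(x*(x - 3*y))/∂x - ∂(2)/∂y = 2*x - 3*y
Assembling: d(omega) = (2*x - 3*y) dx ∧ dy.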